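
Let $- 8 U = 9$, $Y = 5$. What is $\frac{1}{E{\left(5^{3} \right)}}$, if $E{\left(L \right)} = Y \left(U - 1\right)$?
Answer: $- \frac{8}{85} \approx -0.094118$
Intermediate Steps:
$U = - \frac{9}{8}$ ($U = \left(- \frac{1}{8}\right) 9 = - \frac{9}{8} \approx -1.125$)
$E{\left(L \right)} = - \frac{85}{8}$ ($E{\left(L \right)} = 5 \left(- \frac{9}{8} - 1\right) = 5 \left(- \frac{17}{8}\right) = - \frac{85}{8}$)
$\frac{1}{E{\left(5^{3} \right)}} = \frac{1}{- \frac{85}{8}} = - \frac{8}{85}$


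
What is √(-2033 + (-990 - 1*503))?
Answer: I*√3526 ≈ 59.38*I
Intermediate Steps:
√(-2033 + (-990 - 1*503)) = √(-2033 + (-990 - 503)) = √(-2033 - 1493) = √(-3526) = I*√3526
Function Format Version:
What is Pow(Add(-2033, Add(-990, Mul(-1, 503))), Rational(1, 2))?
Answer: Mul(I, Pow(3526, Rational(1, 2))) ≈ Mul(59.380, I)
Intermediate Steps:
Pow(Add(-2033, Add(-990, Mul(-1, 503))), Rational(1, 2)) = Pow(Add(-2033, Add(-990, -503)), Rational(1, 2)) = Pow(Add(-2033, -1493), Rational(1, 2)) = Pow(-3526, Rational(1, 2)) = Mul(I, Pow(3526, Rational(1, 2)))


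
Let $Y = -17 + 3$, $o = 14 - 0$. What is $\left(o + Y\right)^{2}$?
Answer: $0$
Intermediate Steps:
$o = 14$ ($o = 14 + 0 = 14$)
$Y = -14$
$\left(o + Y\right)^{2} = \left(14 - 14\right)^{2} = 0^{2} = 0$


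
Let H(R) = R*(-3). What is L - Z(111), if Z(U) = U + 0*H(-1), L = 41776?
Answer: 41665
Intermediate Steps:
H(R) = -3*R
Z(U) = U (Z(U) = U + 0*(-3*(-1)) = U + 0*3 = U + 0 = U)
L - Z(111) = 41776 - 1*111 = 41776 - 111 = 41665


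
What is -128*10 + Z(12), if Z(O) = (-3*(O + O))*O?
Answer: -2144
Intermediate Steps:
Z(O) = -6*O² (Z(O) = (-6*O)*O = -6*O²)
-128*10 + Z(12) = -128*10 - 6*12² = -1280 - 6*144 = -1280 - 864 = -2144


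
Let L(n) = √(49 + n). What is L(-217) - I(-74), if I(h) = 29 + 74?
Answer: -103 + 2*I*√42 ≈ -103.0 + 12.961*I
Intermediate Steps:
I(h) = 103
L(-217) - I(-74) = √(49 - 217) - 1*103 = √(-168) - 103 = 2*I*√42 - 103 = -103 + 2*I*√42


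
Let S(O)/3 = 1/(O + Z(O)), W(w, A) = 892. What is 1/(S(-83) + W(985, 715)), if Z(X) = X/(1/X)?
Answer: 6806/6070955 ≈ 0.0011211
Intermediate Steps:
Z(X) = X² (Z(X) = X*X = X²)
S(O) = 3/(O + O²)
1/(S(-83) + W(985, 715)) = 1/(3/(-83*(1 - 83)) + 892) = 1/(3*(-1/83)/(-82) + 892) = 1/(3*(-1/83)*(-1/82) + 892) = 1/(3/6806 + 892) = 1/(6070955/6806) = 6806/6070955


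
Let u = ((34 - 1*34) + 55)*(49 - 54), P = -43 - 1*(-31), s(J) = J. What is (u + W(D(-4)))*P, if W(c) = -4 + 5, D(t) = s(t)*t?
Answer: 3288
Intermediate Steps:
D(t) = t² (D(t) = t*t = t²)
P = -12 (P = -43 + 31 = -12)
W(c) = 1
u = -275 (u = ((34 - 34) + 55)*(-5) = (0 + 55)*(-5) = 55*(-5) = -275)
(u + W(D(-4)))*P = (-275 + 1)*(-12) = -274*(-12) = 3288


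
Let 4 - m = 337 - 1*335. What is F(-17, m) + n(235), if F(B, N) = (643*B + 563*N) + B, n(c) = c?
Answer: -9587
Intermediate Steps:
m = 2 (m = 4 - (337 - 1*335) = 4 - (337 - 335) = 4 - 1*2 = 4 - 2 = 2)
F(B, N) = 563*N + 644*B (F(B, N) = (563*N + 643*B) + B = 563*N + 644*B)
F(-17, m) + n(235) = (563*2 + 644*(-17)) + 235 = (1126 - 10948) + 235 = -9822 + 235 = -9587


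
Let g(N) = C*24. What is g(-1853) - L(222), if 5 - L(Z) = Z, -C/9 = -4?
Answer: 1081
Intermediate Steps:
C = 36 (C = -9*(-4) = 36)
g(N) = 864 (g(N) = 36*24 = 864)
L(Z) = 5 - Z
g(-1853) - L(222) = 864 - (5 - 1*222) = 864 - (5 - 222) = 864 - 1*(-217) = 864 + 217 = 1081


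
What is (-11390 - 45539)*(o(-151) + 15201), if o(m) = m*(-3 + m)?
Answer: -2189204695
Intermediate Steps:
(-11390 - 45539)*(o(-151) + 15201) = (-11390 - 45539)*(-151*(-3 - 151) + 15201) = -56929*(-151*(-154) + 15201) = -56929*(23254 + 15201) = -56929*38455 = -2189204695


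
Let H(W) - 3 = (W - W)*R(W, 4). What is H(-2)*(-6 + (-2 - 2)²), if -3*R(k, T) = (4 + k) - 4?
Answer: 30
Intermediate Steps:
R(k, T) = -k/3 (R(k, T) = -((4 + k) - 4)/3 = -k/3)
H(W) = 3 (H(W) = 3 + (W - W)*(-W/3) = 3 + 0*(-W/3) = 3 + 0 = 3)
H(-2)*(-6 + (-2 - 2)²) = 3*(-6 + (-2 - 2)²) = 3*(-6 + (-4)²) = 3*(-6 + 16) = 3*10 = 30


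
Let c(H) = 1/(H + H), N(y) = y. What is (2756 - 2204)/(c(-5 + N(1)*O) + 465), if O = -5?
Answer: 11040/9299 ≈ 1.1872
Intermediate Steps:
c(H) = 1/(2*H)
(2756 - 2204)/(c(-5 + N(1)*O) + 465) = (2756 - 2204)/(1/(2*(-5 + 1*(-5))) + 465) = 552/(1/(2*(-5 - 5)) + 465) = 552/((1/2)/(-10) + 465) = 552/((1/2)*(-1/10) + 465) = 552/(-1/20 + 465) = 552/(9299/20) = 552*(20/9299) = 11040/9299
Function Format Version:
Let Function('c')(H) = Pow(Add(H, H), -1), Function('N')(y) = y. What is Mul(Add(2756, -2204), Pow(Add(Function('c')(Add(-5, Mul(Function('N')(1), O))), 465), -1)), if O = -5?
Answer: Rational(11040, 9299) ≈ 1.1872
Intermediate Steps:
Function('c')(H) = Mul(Rational(1, 2), Pow(H, -1)) (Function('c')(H) = Pow(Mul(2, H), -1) = Mul(Rational(1, 2), Pow(H, -1)))
Mul(Add(2756, -2204), Pow(Add(Function('c')(Add(-5, Mul(Function('N')(1), O))), 465), -1)) = Mul(Add(2756, -2204), Pow(Add(Mul(Rational(1, 2), Pow(Add(-5, Mul(1, -5)), -1)), 465), -1)) = Mul(552, Pow(Add(Mul(Rational(1, 2), Pow(Add(-5, -5), -1)), 465), -1)) = Mul(552, Pow(Add(Mul(Rational(1, 2), Pow(-10, -1)), 465), -1)) = Mul(552, Pow(Add(Mul(Rational(1, 2), Rational(-1, 10)), 465), -1)) = Mul(552, Pow(Add(Rational(-1, 20), 465), -1)) = Mul(552, Pow(Rational(9299, 20), -1)) = Mul(552, Rational(20, 9299)) = Rational(11040, 9299)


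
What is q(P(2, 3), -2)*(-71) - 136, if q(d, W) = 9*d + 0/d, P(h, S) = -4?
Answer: 2420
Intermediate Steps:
q(d, W) = 9*d (q(d, W) = 9*d + 0 = 9*d)
q(P(2, 3), -2)*(-71) - 136 = (9*(-4))*(-71) - 136 = -36*(-71) - 136 = 2556 - 136 = 2420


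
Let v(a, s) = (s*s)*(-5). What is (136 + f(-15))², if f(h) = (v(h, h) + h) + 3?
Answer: 1002001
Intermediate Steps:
v(a, s) = -5*s² (v(a, s) = s²*(-5) = -5*s²)
f(h) = 3 + h - 5*h² (f(h) = (-5*h² + h) + 3 = (h - 5*h²) + 3 = 3 + h - 5*h²)
(136 + f(-15))² = (136 + (3 - 15 - 5*(-15)²))² = (136 + (3 - 15 - 5*225))² = (136 + (3 - 15 - 1125))² = (136 - 1137)² = (-1001)² = 1002001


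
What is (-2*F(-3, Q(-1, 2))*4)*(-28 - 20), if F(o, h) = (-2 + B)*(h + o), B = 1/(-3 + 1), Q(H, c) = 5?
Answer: -1920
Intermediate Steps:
B = -1/2 (B = 1/(-2) = -1/2 ≈ -0.50000)
F(o, h) = -5*h/2 - 5*o/2 (F(o, h) = (-2 - 1/2)*(h + o) = -5*(h + o)/2 = -5*h/2 - 5*o/2)
(-2*F(-3, Q(-1, 2))*4)*(-28 - 20) = (-2*(-5/2*5 - 5/2*(-3))*4)*(-28 - 20) = (-2*(-25/2 + 15/2)*4)*(-48) = (-2*(-5)*4)*(-48) = (10*4)*(-48) = 40*(-48) = -1920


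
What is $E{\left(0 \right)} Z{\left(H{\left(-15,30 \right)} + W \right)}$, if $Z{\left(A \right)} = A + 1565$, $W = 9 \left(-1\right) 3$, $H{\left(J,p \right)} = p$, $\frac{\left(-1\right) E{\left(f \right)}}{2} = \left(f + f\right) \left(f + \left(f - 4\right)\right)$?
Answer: $0$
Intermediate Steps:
$E{\left(f \right)} = - 4 f \left(-4 + 2 f\right)$ ($E{\left(f \right)} = - 2 \left(f + f\right) \left(f + \left(f - 4\right)\right) = - 2 \cdot 2 f \left(f + \left(-4 + f\right)\right) = - 2 \cdot 2 f \left(-4 + 2 f\right) = - 4 f \left(-4 + 2 f\right)$)
$W = -27$ ($W = \left(-9\right) 3 = -27$)
$Z{\left(A \right)} = 1565 + A$
$E{\left(0 \right)} Z{\left(H{\left(-15,30 \right)} + W \right)} = 8 \cdot 0 \left(2 - 0\right) \left(1565 + \left(30 - 27\right)\right) = 8 \cdot 0 \left(2 + 0\right) \left(1565 + 3\right) = 8 \cdot 0 \cdot 2 \cdot 1568 = 0 \cdot 1568 = 0$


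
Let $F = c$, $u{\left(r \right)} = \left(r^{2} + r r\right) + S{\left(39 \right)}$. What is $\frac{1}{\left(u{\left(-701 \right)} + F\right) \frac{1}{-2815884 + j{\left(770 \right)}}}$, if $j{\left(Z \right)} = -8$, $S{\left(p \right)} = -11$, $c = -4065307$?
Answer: $\frac{703973}{770629} \approx 0.9135$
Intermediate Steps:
$u{\left(r \right)} = -11 + 2 r^{2}$ ($u{\left(r \right)} = \left(r^{2} + r r\right) - 11 = \left(r^{2} + r^{2}\right) - 11 = 2 r^{2} - 11 = -11 + 2 r^{2}$)
$F = -4065307$
$\frac{1}{\left(u{\left(-701 \right)} + F\right) \frac{1}{-2815884 + j{\left(770 \right)}}} = \frac{1}{\left(\left(-11 + 2 \left(-701\right)^{2}\right) - 4065307\right) \frac{1}{-2815884 - 8}} = \frac{1}{\left(\left(-11 + 2 \cdot 491401\right) - 4065307\right) \frac{1}{-2815892}} = \frac{1}{\left(\left(-11 + 982802\right) - 4065307\right) \left(- \frac{1}{2815892}\right)} = \frac{1}{\left(982791 - 4065307\right) \left(- \frac{1}{2815892}\right)} = \frac{1}{\left(-3082516\right) \left(- \frac{1}{2815892}\right)} = \frac{1}{\frac{770629}{703973}} = \frac{703973}{770629}$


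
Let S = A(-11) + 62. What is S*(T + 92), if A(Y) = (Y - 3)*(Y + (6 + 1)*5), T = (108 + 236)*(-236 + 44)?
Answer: 18071944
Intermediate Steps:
T = -66048 (T = 344*(-192) = -66048)
A(Y) = (-3 + Y)*(35 + Y) (A(Y) = (-3 + Y)*(Y + 7*5) = (-3 + Y)*(Y + 35) = (-3 + Y)*(35 + Y))
S = -274 (S = (-105 + (-11)² + 32*(-11)) + 62 = (-105 + 121 - 352) + 62 = -336 + 62 = -274)
S*(T + 92) = -274*(-66048 + 92) = -274*(-65956) = 18071944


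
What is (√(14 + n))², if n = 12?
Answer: 26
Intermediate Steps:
(√(14 + n))² = (√(14 + 12))² = (√26)² = 26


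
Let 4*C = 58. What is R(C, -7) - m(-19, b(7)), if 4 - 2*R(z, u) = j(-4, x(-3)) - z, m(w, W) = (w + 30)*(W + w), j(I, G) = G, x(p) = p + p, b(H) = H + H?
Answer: 269/4 ≈ 67.250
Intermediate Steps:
b(H) = 2*H
x(p) = 2*p
C = 29/2 (C = (1/4)*58 = 29/2 ≈ 14.500)
m(w, W) = (30 + w)*(W + w)
R(z, u) = 5 + z/2 (R(z, u) = 2 - (2*(-3) - z)/2 = 2 - (-6 - z)/2 = 2 + (3 + z/2) = 5 + z/2)
R(C, -7) - m(-19, b(7)) = (5 + (1/2)*(29/2)) - ((-19)**2 + 30*(2*7) + 30*(-19) + (2*7)*(-19)) = (5 + 29/4) - (361 + 30*14 - 570 + 14*(-19)) = 49/4 - (361 + 420 - 570 - 266) = 49/4 - 1*(-55) = 49/4 + 55 = 269/4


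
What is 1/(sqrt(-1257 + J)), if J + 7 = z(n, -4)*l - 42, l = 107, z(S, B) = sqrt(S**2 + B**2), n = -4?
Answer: -I*sqrt(2)/(2*sqrt(653 - 214*sqrt(2))) ≈ -0.037777*I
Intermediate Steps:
z(S, B) = sqrt(B**2 + S**2)
J = -49 + 428*sqrt(2) (J = -7 + (sqrt((-4)**2 + (-4)**2)*107 - 42) = -7 + (sqrt(16 + 16)*107 - 42) = -7 + (sqrt(32)*107 - 42) = -7 + ((4*sqrt(2))*107 - 42) = -7 + (428*sqrt(2) - 42) = -7 + (-42 + 428*sqrt(2)) = -49 + 428*sqrt(2) ≈ 556.28)
1/(sqrt(-1257 + J)) = 1/(sqrt(-1257 + (-49 + 428*sqrt(2)))) = 1/(sqrt(-1306 + 428*sqrt(2))) = 1/sqrt(-1306 + 428*sqrt(2))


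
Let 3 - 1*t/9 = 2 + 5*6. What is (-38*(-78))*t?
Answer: -773604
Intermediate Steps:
t = -261 (t = 27 - 9*(2 + 5*6) = 27 - 9*(2 + 30) = 27 - 9*32 = 27 - 288 = -261)
(-38*(-78))*t = -38*(-78)*(-261) = 2964*(-261) = -773604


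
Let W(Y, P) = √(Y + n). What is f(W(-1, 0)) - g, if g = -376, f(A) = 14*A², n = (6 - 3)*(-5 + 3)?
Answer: 278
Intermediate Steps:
n = -6 (n = 3*(-2) = -6)
W(Y, P) = √(-6 + Y) (W(Y, P) = √(Y - 6) = √(-6 + Y))
f(W(-1, 0)) - g = 14*(√(-6 - 1))² - 1*(-376) = 14*(√(-7))² + 376 = 14*(I*√7)² + 376 = 14*(-7) + 376 = -98 + 376 = 278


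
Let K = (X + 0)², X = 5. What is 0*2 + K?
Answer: 25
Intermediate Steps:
K = 25 (K = (5 + 0)² = 5² = 25)
0*2 + K = 0*2 + 25 = 0 + 25 = 25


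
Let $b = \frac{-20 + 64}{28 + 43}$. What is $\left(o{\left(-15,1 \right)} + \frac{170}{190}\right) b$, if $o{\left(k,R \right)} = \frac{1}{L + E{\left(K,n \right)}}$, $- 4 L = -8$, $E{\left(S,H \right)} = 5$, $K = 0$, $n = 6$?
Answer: $\frac{6072}{9443} \approx 0.64302$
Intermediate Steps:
$L = 2$ ($L = \left(- \frac{1}{4}\right) \left(-8\right) = 2$)
$o{\left(k,R \right)} = \frac{1}{7}$ ($o{\left(k,R \right)} = \frac{1}{2 + 5} = \frac{1}{7}$)
$b = \frac{44}{71} \approx 0.61972$
$\left(o{\left(-15,1 \right)} + \frac{170}{190}\right) b = \left(\frac{1}{7} + \frac{170}{190}\right) \frac{44}{71} = \left(\frac{1}{7} + 170 \cdot \frac{1}{190}\right) \frac{44}{71} = \left(\frac{1}{7} + \frac{17}{19}\right) \frac{44}{71} = \frac{138}{133} \cdot \frac{44}{71} = \frac{6072}{9443}$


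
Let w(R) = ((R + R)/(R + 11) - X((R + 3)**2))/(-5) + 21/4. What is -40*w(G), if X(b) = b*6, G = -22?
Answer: -17506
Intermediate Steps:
X(b) = 6*b
w(R) = 21/4 + 6*(3 + R)**2/5 - 2*R/(5*(11 + R)) (w(R) = ((R + R)/(R + 11) - 6*(R + 3)**2)/(-5) + 21/4 = ((2*R)/(11 + R) - 6*(3 + R)**2)*(-1/5) + 21*(1/4) = (2*R/(11 + R) - 6*(3 + R)**2)*(-1/5) + 21/4 = (-6*(3 + R)**2 + 2*R/(11 + R))*(-1/5) + 21/4 = (6*(3 + R)**2/5 - 2*R/(5*(11 + R))) + 21/4 = 21/4 + 6*(3 + R)**2/5 - 2*R/(5*(11 + R)))
-40*w(G) = -2*(3531 + 24*(-22)**3 + 408*(-22)**2 + 1897*(-22))/(11 - 22) = -2*(3531 + 24*(-10648) + 408*484 - 41734)/(-11) = -2*(-1)*(3531 - 255552 + 197472 - 41734)/11 = -2*(-1)*(-96283)/11 = -40*8753/20 = -17506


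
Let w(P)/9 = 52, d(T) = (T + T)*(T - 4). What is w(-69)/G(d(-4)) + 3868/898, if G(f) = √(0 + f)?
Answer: 56401/898 ≈ 62.807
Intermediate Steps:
d(T) = 2*T*(-4 + T) (d(T) = (2*T)*(-4 + T) = 2*T*(-4 + T))
G(f) = √f
w(P) = 468 (w(P) = 9*52 = 468)
w(-69)/G(d(-4)) + 3868/898 = 468/(√(2*(-4)*(-4 - 4))) + 3868/898 = 468/(√(2*(-4)*(-8))) + 3868*(1/898) = 468/(√64) + 1934/449 = 468/8 + 1934/449 = 468*(⅛) + 1934/449 = 117/2 + 1934/449 = 56401/898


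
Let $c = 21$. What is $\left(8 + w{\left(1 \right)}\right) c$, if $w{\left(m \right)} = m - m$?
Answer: $168$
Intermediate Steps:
$w{\left(m \right)} = 0$
$\left(8 + w{\left(1 \right)}\right) c = \left(8 + 0\right) 21 = 8 \cdot 21 = 168$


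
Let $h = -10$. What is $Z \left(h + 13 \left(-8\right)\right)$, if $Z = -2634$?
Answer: $300276$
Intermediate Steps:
$Z \left(h + 13 \left(-8\right)\right) = - 2634 \left(-10 + 13 \left(-8\right)\right) = - 2634 \left(-10 - 104\right) = \left(-2634\right) \left(-114\right) = 300276$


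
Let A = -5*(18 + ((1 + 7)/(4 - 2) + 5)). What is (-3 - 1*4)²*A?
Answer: -6615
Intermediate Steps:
A = -135 (A = -5*(18 + (8/2 + 5)) = -5*(18 + (8*(½) + 5)) = -5*(18 + (4 + 5)) = -5*(18 + 9) = -5*27 = -135)
(-3 - 1*4)²*A = (-3 - 1*4)²*(-135) = (-3 - 4)²*(-135) = (-7)²*(-135) = 49*(-135) = -6615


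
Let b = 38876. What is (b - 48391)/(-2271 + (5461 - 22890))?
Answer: 1903/3940 ≈ 0.48300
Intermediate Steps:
(b - 48391)/(-2271 + (5461 - 22890)) = (38876 - 48391)/(-2271 + (5461 - 22890)) = -9515/(-2271 - 17429) = -9515/(-19700) = -9515*(-1/19700) = 1903/3940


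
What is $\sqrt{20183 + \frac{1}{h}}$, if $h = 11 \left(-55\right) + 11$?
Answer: $\frac{\sqrt{791254266}}{198} \approx 142.07$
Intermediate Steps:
$h = -594$ ($h = -605 + 11 = -594$)
$\sqrt{20183 + \frac{1}{h}} = \sqrt{20183 + \frac{1}{-594}} = \sqrt{20183 - \frac{1}{594}} = \sqrt{\frac{11988701}{594}} = \frac{\sqrt{791254266}}{198}$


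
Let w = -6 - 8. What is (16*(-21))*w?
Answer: 4704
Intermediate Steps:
w = -14
(16*(-21))*w = (16*(-21))*(-14) = -336*(-14) = 4704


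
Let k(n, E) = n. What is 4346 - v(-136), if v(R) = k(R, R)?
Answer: 4482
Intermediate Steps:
v(R) = R
4346 - v(-136) = 4346 - 1*(-136) = 4346 + 136 = 4482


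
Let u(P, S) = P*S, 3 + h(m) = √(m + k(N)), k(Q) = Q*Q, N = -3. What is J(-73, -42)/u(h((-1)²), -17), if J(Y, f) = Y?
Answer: 219/17 + 73*√10/17 ≈ 26.462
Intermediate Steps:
k(Q) = Q²
h(m) = -3 + √(9 + m) (h(m) = -3 + √(m + (-3)²) = -3 + √(m + 9) = -3 + √(9 + m))
J(-73, -42)/u(h((-1)²), -17) = -73*(-1/(17*(-3 + √(9 + (-1)²)))) = -73*(-1/(17*(-3 + √(9 + 1)))) = -73*(-1/(17*(-3 + √10))) = -73/(51 - 17*√10)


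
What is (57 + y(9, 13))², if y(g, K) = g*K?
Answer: 30276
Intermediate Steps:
y(g, K) = K*g
(57 + y(9, 13))² = (57 + 13*9)² = (57 + 117)² = 174² = 30276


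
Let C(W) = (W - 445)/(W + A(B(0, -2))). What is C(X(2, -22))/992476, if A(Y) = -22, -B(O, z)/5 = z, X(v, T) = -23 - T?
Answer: 223/11413474 ≈ 1.9538e-5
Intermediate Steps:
B(O, z) = -5*z
C(W) = (-445 + W)/(-22 + W) (C(W) = (W - 445)/(W - 22) = (-445 + W)/(-22 + W))
C(X(2, -22))/992476 = ((-445 + (-23 - 1*(-22)))/(-22 + (-23 - 1*(-22))))/992476 = ((-445 + (-23 + 22))/(-22 + (-23 + 22)))*(1/992476) = ((-445 - 1)/(-22 - 1))*(1/992476) = (-446/(-23))*(1/992476) = -1/23*(-446)*(1/992476) = (446/23)*(1/992476) = 223/11413474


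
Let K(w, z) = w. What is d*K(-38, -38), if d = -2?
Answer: 76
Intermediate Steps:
d*K(-38, -38) = -2*(-38) = 76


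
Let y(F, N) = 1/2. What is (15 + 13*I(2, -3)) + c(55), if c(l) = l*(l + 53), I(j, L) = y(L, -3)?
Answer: 11923/2 ≈ 5961.5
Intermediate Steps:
y(F, N) = ½
I(j, L) = ½
c(l) = l*(53 + l)
(15 + 13*I(2, -3)) + c(55) = (15 + 13*(½)) + 55*(53 + 55) = (15 + 13/2) + 55*108 = 43/2 + 5940 = 11923/2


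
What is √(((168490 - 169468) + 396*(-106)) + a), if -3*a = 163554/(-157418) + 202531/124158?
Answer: I*√4102077059344894031454298/9772352022 ≈ 207.25*I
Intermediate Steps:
a = -5787743713/29317056066 (a = -(163554/(-157418) + 202531/124158)/3 = -(163554*(-1/157418) + 202531*(1/124158))/3 = -(-81777/78709 + 202531/124158)/3 = -⅓*5787743713/9772352022 = -5787743713/29317056066 ≈ -0.19742)
√(((168490 - 169468) + 396*(-106)) + a) = √(((168490 - 169468) + 396*(-106)) - 5787743713/29317056066) = √((-978 - 41976) - 5787743713/29317056066) = √(-42954 - 5787743713/29317056066) = √(-1259290614002677/29317056066) = I*√4102077059344894031454298/9772352022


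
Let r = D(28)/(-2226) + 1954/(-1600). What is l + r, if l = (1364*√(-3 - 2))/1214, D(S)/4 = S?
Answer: -161743/127200 + 682*I*√5/607 ≈ -1.2716 + 2.5124*I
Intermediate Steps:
D(S) = 4*S
r = -161743/127200 (r = (4*28)/(-2226) + 1954/(-1600) = 112*(-1/2226) + 1954*(-1/1600) = -8/159 - 977/800 = -161743/127200 ≈ -1.2716)
l = 682*I*√5/607 (l = (1364*√(-5))*(1/1214) = (1364*(I*√5))*(1/1214) = (1364*I*√5)*(1/1214) = 682*I*√5/607 ≈ 2.5124*I)
l + r = 682*I*√5/607 - 161743/127200 = -161743/127200 + 682*I*√5/607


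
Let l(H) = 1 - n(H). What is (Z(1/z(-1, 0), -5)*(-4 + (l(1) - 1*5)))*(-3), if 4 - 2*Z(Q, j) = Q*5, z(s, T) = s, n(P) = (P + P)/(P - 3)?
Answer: 189/2 ≈ 94.500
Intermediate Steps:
n(P) = 2*P/(-3 + P) (n(P) = (2*P)/(-3 + P) = 2*P/(-3 + P))
l(H) = 1 - 2*H/(-3 + H)
Z(Q, j) = 2 - 5*Q/2 (Z(Q, j) = 2 - Q*5/2 = 2 - 5*Q/2)
(Z(1/z(-1, 0), -5)*(-4 + (l(1) - 1*5)))*(-3) = ((2 - 5/2/(-1))*(-4 + ((-3 - 1*1)/(-3 + 1) - 1*5)))*(-3) = ((2 - 5/2*(-1))*(-4 + ((-3 - 1)/(-2) - 5)))*(-3) = ((2 + 5/2)*(-4 + (-1/2*(-4) - 5)))*(-3) = (9*(-4 + (2 - 5))/2)*(-3) = (9*(-4 - 3)/2)*(-3) = ((9/2)*(-7))*(-3) = -63/2*(-3) = 189/2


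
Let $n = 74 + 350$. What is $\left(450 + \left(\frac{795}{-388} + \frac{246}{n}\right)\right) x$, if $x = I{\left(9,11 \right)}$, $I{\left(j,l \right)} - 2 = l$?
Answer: $\frac{29976687}{5141} \approx 5830.9$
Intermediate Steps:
$I{\left(j,l \right)} = 2 + l$
$n = 424$
$x = 13$ ($x = 2 + 11 = 13$)
$\left(450 + \left(\frac{795}{-388} + \frac{246}{n}\right)\right) x = \left(450 + \left(\frac{795}{-388} + \frac{246}{424}\right)\right) 13 = \left(450 + \left(795 \left(- \frac{1}{388}\right) + 246 \cdot \frac{1}{424}\right)\right) 13 = \left(450 + \left(- \frac{795}{388} + \frac{123}{212}\right)\right) 13 = \left(450 - \frac{7551}{5141}\right) 13 = \frac{2305899}{5141} \cdot 13 = \frac{29976687}{5141}$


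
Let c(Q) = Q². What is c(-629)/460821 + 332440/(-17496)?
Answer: -6094716596/335938509 ≈ -18.142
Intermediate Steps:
c(-629)/460821 + 332440/(-17496) = (-629)²/460821 + 332440/(-17496) = 395641*(1/460821) + 332440*(-1/17496) = 395641/460821 - 41555/2187 = -6094716596/335938509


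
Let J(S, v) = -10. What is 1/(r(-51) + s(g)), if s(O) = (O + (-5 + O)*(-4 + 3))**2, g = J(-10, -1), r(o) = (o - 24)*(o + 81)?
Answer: -1/2225 ≈ -0.00044944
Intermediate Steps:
r(o) = (-24 + o)*(81 + o)
g = -10
s(O) = 25 (s(O) = (O + (-5 + O)*(-1))**2 = (O + (5 - O))**2 = 5**2 = 25)
1/(r(-51) + s(g)) = 1/((-1944 + (-51)**2 + 57*(-51)) + 25) = 1/((-1944 + 2601 - 2907) + 25) = 1/(-2250 + 25) = 1/(-2225) = -1/2225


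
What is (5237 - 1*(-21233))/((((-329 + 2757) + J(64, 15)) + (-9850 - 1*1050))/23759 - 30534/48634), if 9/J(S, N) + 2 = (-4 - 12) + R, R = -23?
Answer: -62701214110781/2331865221 ≈ -26889.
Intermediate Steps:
J(S, N) = -9/41 (J(S, N) = 9/(-2 + ((-4 - 12) - 23)) = 9/(-2 + (-16 - 23)) = 9/(-2 - 39) = 9/(-41) = 9*(-1/41) = -9/41)
(5237 - 1*(-21233))/((((-329 + 2757) + J(64, 15)) + (-9850 - 1*1050))/23759 - 30534/48634) = (5237 - 1*(-21233))/((((-329 + 2757) - 9/41) + (-9850 - 1*1050))/23759 - 30534/48634) = (5237 + 21233)/(((2428 - 9/41) + (-9850 - 1050))*(1/23759) - 30534*1/48634) = 26470/((99539/41 - 10900)*(1/23759) - 15267/24317) = 26470/(-347361/41*1/23759 - 15267/24317) = 26470/(-347361/974119 - 15267/24317) = 26470/(-23318652210/23687651723) = 26470*(-23687651723/23318652210) = -62701214110781/2331865221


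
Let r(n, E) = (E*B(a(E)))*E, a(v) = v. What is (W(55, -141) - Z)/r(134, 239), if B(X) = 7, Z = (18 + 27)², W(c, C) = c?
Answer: -1970/399847 ≈ -0.0049269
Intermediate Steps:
Z = 2025 (Z = 45² = 2025)
r(n, E) = 7*E² (r(n, E) = (E*7)*E = (7*E)*E = 7*E²)
(W(55, -141) - Z)/r(134, 239) = (55 - 1*2025)/((7*239²)) = (55 - 2025)/((7*57121)) = -1970/399847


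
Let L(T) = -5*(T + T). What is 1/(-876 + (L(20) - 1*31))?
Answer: -1/1107 ≈ -0.00090334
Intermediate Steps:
L(T) = -10*T
1/(-876 + (L(20) - 1*31)) = 1/(-876 + (-10*20 - 1*31)) = 1/(-876 + (-200 - 31)) = 1/(-876 - 231) = 1/(-1107) = -1/1107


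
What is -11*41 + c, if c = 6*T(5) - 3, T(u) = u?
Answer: -424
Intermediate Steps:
c = 27 (c = 6*5 - 3 = 30 - 3 = 27)
-11*41 + c = -11*41 + 27 = -451 + 27 = -424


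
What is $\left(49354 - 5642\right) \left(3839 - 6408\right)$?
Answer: $-112296128$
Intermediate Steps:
$\left(49354 - 5642\right) \left(3839 - 6408\right) = 43712 \left(-2569\right) = -112296128$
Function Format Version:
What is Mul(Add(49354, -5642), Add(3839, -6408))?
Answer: -112296128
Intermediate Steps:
Mul(Add(49354, -5642), Add(3839, -6408)) = Mul(43712, -2569) = -112296128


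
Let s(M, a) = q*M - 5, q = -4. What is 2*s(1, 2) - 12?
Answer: -30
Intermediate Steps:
s(M, a) = -5 - 4*M (s(M, a) = -4*M - 5 = -5 - 4*M)
2*s(1, 2) - 12 = 2*(-5 - 4*1) - 12 = 2*(-5 - 4) - 12 = 2*(-9) - 12 = -18 - 12 = -30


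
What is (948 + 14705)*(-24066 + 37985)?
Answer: 217874107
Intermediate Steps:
(948 + 14705)*(-24066 + 37985) = 15653*13919 = 217874107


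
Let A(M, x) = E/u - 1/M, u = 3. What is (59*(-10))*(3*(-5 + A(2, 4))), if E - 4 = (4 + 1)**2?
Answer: -7375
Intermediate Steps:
E = 29 (E = 4 + (4 + 1)**2 = 4 + 5**2 = 4 + 25 = 29)
A(M, x) = 29/3 - 1/M
(59*(-10))*(3*(-5 + A(2, 4))) = (59*(-10))*(3*(-5 + (29/3 - 1/2))) = -1770*(-5 + (29/3 - 1*1/2)) = -1770*(-5 + (29/3 - 1/2)) = -1770*(-5 + 55/6) = -1770*25/6 = -590*25/2 = -7375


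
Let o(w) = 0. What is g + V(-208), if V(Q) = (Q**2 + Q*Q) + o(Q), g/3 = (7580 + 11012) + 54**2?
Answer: 151052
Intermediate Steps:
g = 64524 (g = 3*((7580 + 11012) + 54**2) = 3*(18592 + 2916) = 3*21508 = 64524)
V(Q) = 2*Q**2 (V(Q) = (Q**2 + Q*Q) + 0 = (Q**2 + Q**2) + 0 = 2*Q**2 + 0 = 2*Q**2)
g + V(-208) = 64524 + 2*(-208)**2 = 64524 + 2*43264 = 64524 + 86528 = 151052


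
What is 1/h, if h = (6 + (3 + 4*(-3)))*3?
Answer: -⅑ ≈ -0.11111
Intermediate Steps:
h = -9 (h = (6 + (3 - 12))*3 = (6 - 9)*3 = -3*3 = -9)
1/h = 1/(-9) = -⅑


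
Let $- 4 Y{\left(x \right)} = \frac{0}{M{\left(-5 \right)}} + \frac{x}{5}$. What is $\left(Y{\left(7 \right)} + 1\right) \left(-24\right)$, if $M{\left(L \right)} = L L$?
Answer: $- \frac{78}{5} \approx -15.6$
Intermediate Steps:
$M{\left(L \right)} = L^{2}$
$Y{\left(x \right)} = - \frac{x}{20}$ ($Y{\left(x \right)} = - \frac{\frac{0}{\left(-5\right)^{2}} + \frac{x}{5}}{4} = - \frac{\frac{0}{25} + x \frac{1}{5}}{4} = - \frac{0 \cdot \frac{1}{25} + \frac{x}{5}}{4} = - \frac{0 + \frac{x}{5}}{4} = - \frac{\frac{1}{5} x}{4} = - \frac{x}{20}$)
$\left(Y{\left(7 \right)} + 1\right) \left(-24\right) = \left(\left(- \frac{1}{20}\right) 7 + 1\right) \left(-24\right) = \left(- \frac{7}{20} + 1\right) \left(-24\right) = \frac{13}{20} \left(-24\right) = - \frac{78}{5}$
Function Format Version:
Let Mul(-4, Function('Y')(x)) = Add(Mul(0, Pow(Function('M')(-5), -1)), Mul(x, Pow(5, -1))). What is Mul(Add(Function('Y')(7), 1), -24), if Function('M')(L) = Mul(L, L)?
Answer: Rational(-78, 5) ≈ -15.600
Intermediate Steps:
Function('M')(L) = Pow(L, 2)
Function('Y')(x) = Mul(Rational(-1, 20), x) (Function('Y')(x) = Mul(Rational(-1, 4), Add(Mul(0, Pow(Pow(-5, 2), -1)), Mul(x, Pow(5, -1)))) = Mul(Rational(-1, 4), Add(Mul(0, Pow(25, -1)), Mul(x, Rational(1, 5)))) = Mul(Rational(-1, 4), Add(Mul(0, Rational(1, 25)), Mul(Rational(1, 5), x))) = Mul(Rational(-1, 4), Add(0, Mul(Rational(1, 5), x))) = Mul(Rational(-1, 4), Mul(Rational(1, 5), x)) = Mul(Rational(-1, 20), x))
Mul(Add(Function('Y')(7), 1), -24) = Mul(Add(Mul(Rational(-1, 20), 7), 1), -24) = Mul(Add(Rational(-7, 20), 1), -24) = Mul(Rational(13, 20), -24) = Rational(-78, 5)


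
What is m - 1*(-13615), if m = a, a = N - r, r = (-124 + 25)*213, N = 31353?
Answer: 66055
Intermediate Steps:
r = -21087 (r = -99*213 = -21087)
a = 52440 (a = 31353 - 1*(-21087) = 31353 + 21087 = 52440)
m = 52440
m - 1*(-13615) = 52440 - 1*(-13615) = 52440 + 13615 = 66055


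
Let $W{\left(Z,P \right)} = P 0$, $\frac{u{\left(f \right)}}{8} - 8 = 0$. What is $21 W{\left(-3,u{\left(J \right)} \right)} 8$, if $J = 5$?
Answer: $0$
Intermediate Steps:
$u{\left(f \right)} = 64$ ($u{\left(f \right)} = 64 + 8 \cdot 0 = 64 + 0 = 64$)
$W{\left(Z,P \right)} = 0$
$21 W{\left(-3,u{\left(J \right)} \right)} 8 = 21 \cdot 0 \cdot 8 = 0 \cdot 8 = 0$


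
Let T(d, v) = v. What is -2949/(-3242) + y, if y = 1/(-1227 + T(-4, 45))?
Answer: 870619/958011 ≈ 0.90878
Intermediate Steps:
y = -1/1182 (y = 1/(-1227 + 45) = 1/(-1182) = -1/1182 ≈ -0.00084602)
-2949/(-3242) + y = -2949/(-3242) - 1/1182 = -2949*(-1/3242) - 1/1182 = 2949/3242 - 1/1182 = 870619/958011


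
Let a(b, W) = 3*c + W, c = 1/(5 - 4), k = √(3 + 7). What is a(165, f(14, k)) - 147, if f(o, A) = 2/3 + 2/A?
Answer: -430/3 + √10/5 ≈ -142.70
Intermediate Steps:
k = √10 ≈ 3.1623
c = 1 (c = 1/1 = 1)
f(o, A) = ⅔ + 2/A (f(o, A) = 2*(⅓) + 2/A = ⅔ + 2/A)
a(b, W) = 3 + W (a(b, W) = 3*1 + W = 3 + W)
a(165, f(14, k)) - 147 = (3 + (⅔ + 2/(√10))) - 147 = (3 + (⅔ + 2*(√10/10))) - 147 = (3 + (⅔ + √10/5)) - 147 = (11/3 + √10/5) - 147 = -430/3 + √10/5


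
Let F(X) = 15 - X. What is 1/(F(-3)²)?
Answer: 1/324 ≈ 0.0030864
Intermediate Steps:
1/(F(-3)²) = 1/((15 - 1*(-3))²) = 1/((15 + 3)²) = 1/(18²) = 1/324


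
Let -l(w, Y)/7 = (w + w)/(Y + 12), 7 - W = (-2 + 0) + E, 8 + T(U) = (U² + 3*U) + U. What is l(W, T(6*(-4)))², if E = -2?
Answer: 49/484 ≈ 0.10124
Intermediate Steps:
T(U) = -8 + U² + 4*U (T(U) = -8 + ((U² + 3*U) + U) = -8 + (U² + 4*U) = -8 + U² + 4*U)
W = 11 (W = 7 - ((-2 + 0) - 2) = 7 - (-2 - 2) = 7 - 1*(-4) = 7 + 4 = 11)
l(w, Y) = -14*w/(12 + Y) (l(w, Y) = -7*(w + w)/(Y + 12) = -7*2*w/(12 + Y) = -14*w/(12 + Y))
l(W, T(6*(-4)))² = (-14*11/(12 + (-8 + (6*(-4))² + 4*(6*(-4)))))² = (-14*11/(12 + (-8 + (-24)² + 4*(-24))))² = (-14*11/(12 + (-8 + 576 - 96)))² = (-14*11/(12 + 472))² = (-14*11/484)² = (-14*11*1/484)² = (-7/22)² = 49/484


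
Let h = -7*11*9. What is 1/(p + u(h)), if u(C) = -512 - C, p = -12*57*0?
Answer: 1/181 ≈ 0.0055249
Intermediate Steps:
p = 0 (p = -684*0 = 0)
h = -693 (h = -77*9 = -693)
1/(p + u(h)) = 1/(0 + (-512 - 1*(-693))) = 1/(0 + (-512 + 693)) = 1/(0 + 181) = 1/181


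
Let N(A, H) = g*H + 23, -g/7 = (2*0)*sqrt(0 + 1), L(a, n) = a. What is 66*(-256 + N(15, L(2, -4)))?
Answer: -15378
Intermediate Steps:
g = 0 (g = -7*2*0*sqrt(0 + 1) = -0*sqrt(1) = -0 = -7*0 = 0)
N(A, H) = 23 (N(A, H) = 0*H + 23 = 0 + 23 = 23)
66*(-256 + N(15, L(2, -4))) = 66*(-256 + 23) = 66*(-233) = -15378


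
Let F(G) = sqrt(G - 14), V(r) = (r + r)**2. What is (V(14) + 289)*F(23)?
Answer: 3219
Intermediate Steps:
V(r) = 4*r**2 (V(r) = (2*r)**2 = 4*r**2)
F(G) = sqrt(-14 + G)
(V(14) + 289)*F(23) = (4*14**2 + 289)*sqrt(-14 + 23) = (4*196 + 289)*sqrt(9) = (784 + 289)*3 = 1073*3 = 3219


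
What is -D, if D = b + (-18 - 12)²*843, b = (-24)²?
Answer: -759276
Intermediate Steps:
b = 576
D = 759276 (D = 576 + (-18 - 12)²*843 = 576 + (-30)²*843 = 576 + 900*843 = 576 + 758700 = 759276)
-D = -1*759276 = -759276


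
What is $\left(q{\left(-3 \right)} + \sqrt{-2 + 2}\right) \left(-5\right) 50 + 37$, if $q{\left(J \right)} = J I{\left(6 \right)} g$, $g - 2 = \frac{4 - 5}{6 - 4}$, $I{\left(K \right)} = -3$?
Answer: $-3338$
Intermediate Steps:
$g = \frac{3}{2}$ ($g = 2 + \frac{4 - 5}{6 - 4} = 2 - \frac{1}{2} = \frac{3}{2} \approx 1.5$)
$q{\left(J \right)} = - \frac{9 J}{2}$ ($q{\left(J \right)} = J \left(-3\right) \frac{3}{2} = - 3 J \frac{3}{2} = - \frac{9 J}{2}$)
$\left(q{\left(-3 \right)} + \sqrt{-2 + 2}\right) \left(-5\right) 50 + 37 = \left(\left(- \frac{9}{2}\right) \left(-3\right) + \sqrt{-2 + 2}\right) \left(-5\right) 50 + 37 = \left(\frac{27}{2} + \sqrt{0}\right) \left(-5\right) 50 + 37 = \left(\frac{27}{2} + 0\right) \left(-5\right) 50 + 37 = \frac{27}{2} \left(-5\right) 50 + 37 = \left(- \frac{135}{2}\right) 50 + 37 = -3375 + 37 = -3338$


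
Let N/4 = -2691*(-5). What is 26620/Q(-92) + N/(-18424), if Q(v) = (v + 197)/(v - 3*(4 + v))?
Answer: 602508659/13818 ≈ 43603.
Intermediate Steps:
N = 53820 (N = 4*(-2691*(-5)) = 4*13455 = 53820)
Q(v) = (197 + v)/(-12 - 2*v) (Q(v) = (197 + v)/(v + (-12 - 3*v)) = (197 + v)/(-12 - 2*v))
26620/Q(-92) + N/(-18424) = 26620/(((-197 - 1*(-92))/(2*(6 - 92)))) + 53820/(-18424) = 26620/(((½)*(-197 + 92)/(-86))) + 53820*(-1/18424) = 26620/(((½)*(-1/86)*(-105))) - 13455/4606 = 26620/(105/172) - 13455/4606 = 26620*(172/105) - 13455/4606 = 915728/21 - 13455/4606 = 602508659/13818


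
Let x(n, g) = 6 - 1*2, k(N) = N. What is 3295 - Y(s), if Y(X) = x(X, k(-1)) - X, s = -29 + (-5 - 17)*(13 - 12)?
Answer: 3240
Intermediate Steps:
s = -51 (s = -29 - 22*1 = -29 - 22 = -51)
x(n, g) = 4 (x(n, g) = 6 - 2 = 4)
Y(X) = 4 - X
3295 - Y(s) = 3295 - (4 - 1*(-51)) = 3295 - (4 + 51) = 3295 - 1*55 = 3295 - 55 = 3240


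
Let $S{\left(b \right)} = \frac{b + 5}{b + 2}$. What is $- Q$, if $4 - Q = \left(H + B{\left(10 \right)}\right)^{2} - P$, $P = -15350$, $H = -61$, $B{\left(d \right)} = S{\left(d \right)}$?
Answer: $\frac{302657}{16} \approx 18916.0$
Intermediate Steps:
$S{\left(b \right)} = \frac{5 + b}{2 + b}$
$B{\left(d \right)} = \frac{5 + d}{2 + d}$
$Q = - \frac{302657}{16}$ ($Q = 4 - \left(\left(-61 + \frac{5 + 10}{2 + 10}\right)^{2} - -15350\right) = 4 - \left(\left(-61 + \frac{1}{12} \cdot 15\right)^{2} + 15350\right) = 4 - \left(\left(-61 + \frac{5}{4}\right)^{2} + 15350\right) = 4 - \left(\left(- \frac{239}{4}\right)^{2} + 15350\right) = 4 - \left(\frac{57121}{16} + 15350\right) = 4 - \frac{302721}{16} = - \frac{302657}{16} \approx -18916.0$)
$- Q = \left(-1\right) \left(- \frac{302657}{16}\right) = \frac{302657}{16}$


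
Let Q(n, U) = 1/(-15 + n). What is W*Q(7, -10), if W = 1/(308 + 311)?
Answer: -1/4952 ≈ -0.00020194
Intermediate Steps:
W = 1/619 ≈ 0.0016155
W*Q(7, -10) = 1/(619*(-15 + 7)) = (1/619)/(-8) = (1/619)*(-⅛) = -1/4952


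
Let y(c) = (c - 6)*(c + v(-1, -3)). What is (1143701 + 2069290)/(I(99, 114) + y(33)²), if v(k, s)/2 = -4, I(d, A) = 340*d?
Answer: 356999/54365 ≈ 6.5667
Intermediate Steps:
v(k, s) = -8 (v(k, s) = 2*(-4) = -8)
y(c) = (-8 + c)*(-6 + c) (y(c) = (c - 6)*(c - 8) = (-6 + c)*(-8 + c) = (-8 + c)*(-6 + c))
(1143701 + 2069290)/(I(99, 114) + y(33)²) = (1143701 + 2069290)/(340*99 + (48 + 33² - 14*33)²) = 3212991/(33660 + (48 + 1089 - 462)²) = 3212991/(33660 + 675²) = 3212991/(33660 + 455625) = 3212991/489285 = 3212991*(1/489285) = 356999/54365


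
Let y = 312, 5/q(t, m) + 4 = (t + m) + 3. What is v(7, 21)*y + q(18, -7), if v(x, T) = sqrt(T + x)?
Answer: 1/2 + 624*sqrt(7) ≈ 1651.4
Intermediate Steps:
q(t, m) = 5/(-1 + m + t) (q(t, m) = 5/(-4 + ((t + m) + 3)) = 5/(-4 + ((m + t) + 3)) = 5/(-4 + (3 + m + t)) = 5/(-1 + m + t))
v(7, 21)*y + q(18, -7) = sqrt(21 + 7)*312 + 5/(-1 - 7 + 18) = sqrt(28)*312 + 5/10 = (2*sqrt(7))*312 + 5*(1/10) = 624*sqrt(7) + 1/2 = 1/2 + 624*sqrt(7)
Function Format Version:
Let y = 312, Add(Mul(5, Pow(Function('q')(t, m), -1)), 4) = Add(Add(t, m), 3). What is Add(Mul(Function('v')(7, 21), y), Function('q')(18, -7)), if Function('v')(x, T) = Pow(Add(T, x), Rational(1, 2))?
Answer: Add(Rational(1, 2), Mul(624, Pow(7, Rational(1, 2)))) ≈ 1651.4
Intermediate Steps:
Function('q')(t, m) = Mul(5, Pow(Add(-1, m, t), -1)) (Function('q')(t, m) = Mul(5, Pow(Add(-4, Add(Add(t, m), 3)), -1)) = Mul(5, Pow(Add(-4, Add(Add(m, t), 3)), -1)) = Mul(5, Pow(Add(-4, Add(3, m, t)), -1)) = Mul(5, Pow(Add(-1, m, t), -1)))
Add(Mul(Function('v')(7, 21), y), Function('q')(18, -7)) = Add(Mul(Pow(Add(21, 7), Rational(1, 2)), 312), Mul(5, Pow(Add(-1, -7, 18), -1))) = Add(Mul(Pow(28, Rational(1, 2)), 312), Mul(5, Pow(10, -1))) = Add(Mul(Mul(2, Pow(7, Rational(1, 2))), 312), Mul(5, Rational(1, 10))) = Add(Mul(624, Pow(7, Rational(1, 2))), Rational(1, 2)) = Add(Rational(1, 2), Mul(624, Pow(7, Rational(1, 2))))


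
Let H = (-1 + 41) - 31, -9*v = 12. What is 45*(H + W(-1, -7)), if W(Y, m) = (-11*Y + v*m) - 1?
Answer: 1275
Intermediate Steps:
v = -4/3 (v = -⅑*12 = -4/3 ≈ -1.3333)
W(Y, m) = -1 - 11*Y - 4*m/3 (W(Y, m) = (-11*Y - 4*m/3) - 1 = -1 - 11*Y - 4*m/3)
H = 9 (H = 40 - 31 = 9)
45*(H + W(-1, -7)) = 45*(9 + (-1 - 11*(-1) - 4/3*(-7))) = 45*(9 + (-1 + 11 + 28/3)) = 45*(9 + 58/3) = 45*(85/3) = 1275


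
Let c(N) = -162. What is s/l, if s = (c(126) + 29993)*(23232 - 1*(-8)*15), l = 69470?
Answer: 348306756/34735 ≈ 10028.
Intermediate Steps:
s = 696613512 (s = (-162 + 29993)*(23232 - 1*(-8)*15) = 29831*(23232 + 8*15) = 29831*(23232 + 120) = 29831*23352 = 696613512)
s/l = 696613512/69470 = 696613512*(1/69470) = 348306756/34735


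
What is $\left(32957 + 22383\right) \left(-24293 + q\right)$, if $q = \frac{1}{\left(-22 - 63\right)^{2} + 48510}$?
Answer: $- \frac{14985743878072}{11147} \approx -1.3444 \cdot 10^{9}$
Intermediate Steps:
$q = \frac{1}{55735}$ ($q = \frac{1}{\left(-85\right)^{2} + 48510} = \frac{1}{7225 + 48510} = \frac{1}{55735} \approx 1.7942 \cdot 10^{-5}$)
$\left(32957 + 22383\right) \left(-24293 + q\right) = \left(32957 + 22383\right) \left(-24293 + \frac{1}{55735}\right) = 55340 \left(- \frac{1353970354}{55735}\right) = - \frac{14985743878072}{11147}$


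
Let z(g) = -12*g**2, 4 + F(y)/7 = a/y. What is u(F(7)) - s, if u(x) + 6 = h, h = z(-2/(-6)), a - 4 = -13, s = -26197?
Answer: 78569/3 ≈ 26190.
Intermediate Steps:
a = -9 (a = 4 - 13 = -9)
F(y) = -28 - 63/y (F(y) = -28 + 7*(-9/y) = -28 - 63/y)
h = -4/3 (h = -12*(-2/(-6))**2 = -12*(-2*(-1/6))**2 = -12*(1/3)**2 = -12*1/9 = -4/3 ≈ -1.3333)
u(x) = -22/3 (u(x) = -6 - 4/3 = -22/3)
u(F(7)) - s = -22/3 - 1*(-26197) = -22/3 + 26197 = 78569/3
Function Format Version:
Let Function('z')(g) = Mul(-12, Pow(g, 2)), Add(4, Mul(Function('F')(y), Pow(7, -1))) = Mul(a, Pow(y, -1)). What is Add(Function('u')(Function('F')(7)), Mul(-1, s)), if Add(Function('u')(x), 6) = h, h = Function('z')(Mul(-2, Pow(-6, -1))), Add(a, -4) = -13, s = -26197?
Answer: Rational(78569, 3) ≈ 26190.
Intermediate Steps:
a = -9 (a = Add(4, -13) = -9)
Function('F')(y) = Add(-28, Mul(-63, Pow(y, -1))) (Function('F')(y) = Add(-28, Mul(7, Mul(-9, Pow(y, -1)))) = Add(-28, Mul(-63, Pow(y, -1))))
h = Rational(-4, 3) (h = Mul(-12, Pow(Mul(-2, Pow(-6, -1)), 2)) = Mul(-12, Pow(Mul(-2, Rational(-1, 6)), 2)) = Mul(-12, Pow(Rational(1, 3), 2)) = Mul(-12, Rational(1, 9)) = Rational(-4, 3) ≈ -1.3333)
Function('u')(x) = Rational(-22, 3) (Function('u')(x) = Add(-6, Rational(-4, 3)) = Rational(-22, 3))
Add(Function('u')(Function('F')(7)), Mul(-1, s)) = Add(Rational(-22, 3), Mul(-1, -26197)) = Add(Rational(-22, 3), 26197) = Rational(78569, 3)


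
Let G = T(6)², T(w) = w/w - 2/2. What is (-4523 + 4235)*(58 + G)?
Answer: -16704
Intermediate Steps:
T(w) = 0 (T(w) = 1 - 2*½ = 1 - 1 = 0)
G = 0 (G = 0² = 0)
(-4523 + 4235)*(58 + G) = (-4523 + 4235)*(58 + 0) = -288*58 = -16704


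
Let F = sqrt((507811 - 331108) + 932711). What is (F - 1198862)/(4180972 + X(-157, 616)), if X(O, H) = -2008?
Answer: -599431/2089482 + sqrt(1109414)/4178964 ≈ -0.28663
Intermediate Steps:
F = sqrt(1109414) (F = sqrt(176703 + 932711) = sqrt(1109414) ≈ 1053.3)
(F - 1198862)/(4180972 + X(-157, 616)) = (sqrt(1109414) - 1198862)/(4180972 - 2008) = (-1198862 + sqrt(1109414))/4178964 = (-1198862 + sqrt(1109414))*(1/4178964) = -599431/2089482 + sqrt(1109414)/4178964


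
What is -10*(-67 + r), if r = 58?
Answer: 90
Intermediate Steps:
-10*(-67 + r) = -10*(-67 + 58) = -10*(-9) = 90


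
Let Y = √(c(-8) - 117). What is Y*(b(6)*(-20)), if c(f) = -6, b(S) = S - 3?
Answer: -60*I*√123 ≈ -665.43*I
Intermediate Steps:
b(S) = -3 + S
Y = I*√123 (Y = √(-6 - 117) = √(-123) = I*√123 ≈ 11.091*I)
Y*(b(6)*(-20)) = (I*√123)*((-3 + 6)*(-20)) = (I*√123)*(3*(-20)) = (I*√123)*(-60) = -60*I*√123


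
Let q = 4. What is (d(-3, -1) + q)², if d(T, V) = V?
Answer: 9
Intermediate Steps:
(d(-3, -1) + q)² = (-1 + 4)² = 3² = 9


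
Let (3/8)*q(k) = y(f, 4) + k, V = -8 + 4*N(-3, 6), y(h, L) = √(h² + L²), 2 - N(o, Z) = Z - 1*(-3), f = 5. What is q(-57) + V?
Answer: -188 + 8*√41/3 ≈ -170.93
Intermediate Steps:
N(o, Z) = -1 - Z (N(o, Z) = 2 - (Z - 1*(-3)) = 2 - (Z + 3) = 2 - (3 + Z) = 2 + (-3 - Z) = -1 - Z)
y(h, L) = √(L² + h²)
V = -36 (V = -8 + 4*(-1 - 1*6) = -8 + 4*(-1 - 6) = -8 + 4*(-7) = -8 - 28 = -36)
q(k) = 8*k/3 + 8*√41/3 (q(k) = 8*(√(4² + 5²) + k)/3 = 8*(√(16 + 25) + k)/3 = 8*(√41 + k)/3 = 8*(k + √41)/3 = 8*k/3 + 8*√41/3)
q(-57) + V = ((8/3)*(-57) + 8*√41/3) - 36 = (-152 + 8*√41/3) - 36 = -188 + 8*√41/3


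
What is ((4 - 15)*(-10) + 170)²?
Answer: 78400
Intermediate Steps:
((4 - 15)*(-10) + 170)² = (-11*(-10) + 170)² = (110 + 170)² = 280² = 78400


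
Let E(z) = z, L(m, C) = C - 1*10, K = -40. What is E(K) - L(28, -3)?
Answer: -27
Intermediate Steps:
L(m, C) = -10 + C (L(m, C) = C - 10 = -10 + C)
E(K) - L(28, -3) = -40 - (-10 - 3) = -40 - 1*(-13) = -40 + 13 = -27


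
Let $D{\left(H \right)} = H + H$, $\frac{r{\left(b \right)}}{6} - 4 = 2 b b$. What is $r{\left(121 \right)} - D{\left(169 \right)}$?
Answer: $175378$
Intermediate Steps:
$r{\left(b \right)} = 24 + 12 b^{2}$ ($r{\left(b \right)} = 24 + 6 \cdot 2 b b = 24 + 6 \cdot 2 b^{2} = 24 + 12 b^{2}$)
$D{\left(H \right)} = 2 H$
$r{\left(121 \right)} - D{\left(169 \right)} = \left(24 + 12 \cdot 121^{2}\right) - 2 \cdot 169 = \left(24 + 12 \cdot 14641\right) - 338 = \left(24 + 175692\right) - 338 = 175716 - 338 = 175378$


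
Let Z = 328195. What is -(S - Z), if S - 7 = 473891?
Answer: -145703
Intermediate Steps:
S = 473898 (S = 7 + 473891 = 473898)
-(S - Z) = -(473898 - 1*328195) = -(473898 - 328195) = -1*145703 = -145703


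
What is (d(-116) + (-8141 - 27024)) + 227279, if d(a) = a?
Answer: 191998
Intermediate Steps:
(d(-116) + (-8141 - 27024)) + 227279 = (-116 + (-8141 - 27024)) + 227279 = (-116 - 35165) + 227279 = -35281 + 227279 = 191998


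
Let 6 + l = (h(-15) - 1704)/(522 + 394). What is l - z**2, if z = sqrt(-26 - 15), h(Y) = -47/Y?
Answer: 455387/13740 ≈ 33.143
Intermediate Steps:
z = I*sqrt(41) (z = sqrt(-41) = I*sqrt(41) ≈ 6.4031*I)
l = -107953/13740 (l = -6 + (-47/(-15) - 1704)/(522 + 394) = -6 + (-47*(-1/15) - 1704)/916 = -6 + (47/15 - 1704)*(1/916) = -6 - 25513/15*1/916 = -6 - 25513/13740 = -107953/13740 ≈ -7.8568)
l - z**2 = -107953/13740 - (I*sqrt(41))**2 = -107953/13740 - 1*(-41) = -107953/13740 + 41 = 455387/13740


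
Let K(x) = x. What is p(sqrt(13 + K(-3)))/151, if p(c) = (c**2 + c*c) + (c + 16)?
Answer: 36/151 + sqrt(10)/151 ≈ 0.25935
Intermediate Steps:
p(c) = 16 + c + 2*c**2 (p(c) = (c**2 + c**2) + (16 + c) = 2*c**2 + (16 + c) = 16 + c + 2*c**2)
p(sqrt(13 + K(-3)))/151 = (16 + sqrt(13 - 3) + 2*(sqrt(13 - 3))**2)/151 = (16 + sqrt(10) + 2*(sqrt(10))**2)*(1/151) = (16 + sqrt(10) + 2*10)*(1/151) = (16 + sqrt(10) + 20)*(1/151) = (36 + sqrt(10))*(1/151) = 36/151 + sqrt(10)/151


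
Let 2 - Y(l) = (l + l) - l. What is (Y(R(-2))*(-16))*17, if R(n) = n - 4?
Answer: -2176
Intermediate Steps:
R(n) = -4 + n
Y(l) = 2 - l (Y(l) = 2 - ((l + l) - l) = 2 - (2*l - l) = 2 - l)
(Y(R(-2))*(-16))*17 = ((2 - (-4 - 2))*(-16))*17 = ((2 - 1*(-6))*(-16))*17 = ((2 + 6)*(-16))*17 = (8*(-16))*17 = -128*17 = -2176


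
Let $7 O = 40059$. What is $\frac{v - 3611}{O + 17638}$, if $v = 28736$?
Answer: $\frac{7035}{6541} \approx 1.0755$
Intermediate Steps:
$O = \frac{40059}{7}$ ($O = \frac{1}{7} \cdot 40059 = \frac{40059}{7} \approx 5722.7$)
$\frac{v - 3611}{O + 17638} = \frac{28736 - 3611}{\frac{40059}{7} + 17638} = \frac{25125}{\frac{163525}{7}} = 25125 \cdot \frac{7}{163525} = \frac{7035}{6541}$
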